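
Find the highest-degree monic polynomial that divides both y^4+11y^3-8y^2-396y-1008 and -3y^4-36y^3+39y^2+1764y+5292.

y^2+13y+42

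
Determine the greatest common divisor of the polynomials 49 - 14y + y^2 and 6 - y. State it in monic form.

1

By polynomial division,
  y^2 - 14y + 49 = (-y + 8)(-y + 6) + (1)
  -y + 6 = (-y + 6)(1) + (0)
The last nonzero remainder is the constant 1, so the polynomials are coprime and gcd = 1.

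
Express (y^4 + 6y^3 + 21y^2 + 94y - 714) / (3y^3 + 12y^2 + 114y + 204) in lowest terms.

(y^2 + 4y - 21)/(3y + 6)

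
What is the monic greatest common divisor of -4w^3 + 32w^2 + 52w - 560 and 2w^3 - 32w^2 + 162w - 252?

w - 7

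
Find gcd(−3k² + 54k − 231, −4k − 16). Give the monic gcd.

Apply the Euclidean algorithm:
  −3k² + 54k − 231 = ((3/4)k − 33/2)(−4k − 16) + (−495)
  −4k − 16 = ((4/495)k + 16/495)(−495) + (0)
The last nonzero remainder is the constant −495, so the polynomials are coprime and gcd = 1.

1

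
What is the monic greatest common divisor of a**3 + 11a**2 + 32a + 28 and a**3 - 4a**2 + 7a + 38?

By polynomial division,
  a**3 + 11a**2 + 32a + 28 = (a**3 - 4a**2 + 7a + 38) + (15a**2 + 25a - 10)
  a**3 - 4a**2 + 7a + 38 = ((1/15)a - 17/45)(15a**2 + 25a - 10) + ((154/9)a + 308/9)
  15a**2 + 25a - 10 = ((135/154)a - 45/154)((154/9)a + 308/9) + (0)
Last nonzero remainder: (154/9)a + 308/9. Dividing through by 154/9 gives the monic gcd a + 2.

a + 2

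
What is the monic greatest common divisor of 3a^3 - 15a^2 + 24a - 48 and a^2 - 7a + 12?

By polynomial division,
  3a^3 - 15a^2 + 24a - 48 = (3a + 6)(a^2 - 7a + 12) + (30a - 120)
  a^2 - 7a + 12 = ((1/30)a - 1/10)(30a - 120) + (0)
Last nonzero remainder: 30a - 120. Dividing through by 30 gives the monic gcd a - 4.

a - 4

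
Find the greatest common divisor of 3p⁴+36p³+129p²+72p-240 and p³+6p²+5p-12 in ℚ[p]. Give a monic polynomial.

Apply the Euclidean algorithm:
  3p⁴+36p³+129p²+72p-240 = (3p+18)(p³+6p²+5p-12) + (6p²+18p-24)
  p³+6p²+5p-12 = ((1/6)p+1/2)(6p²+18p-24) + (0)
Last nonzero remainder: 6p²+18p-24. Dividing through by 6 gives the monic gcd p²+3p-4.

p²+3p-4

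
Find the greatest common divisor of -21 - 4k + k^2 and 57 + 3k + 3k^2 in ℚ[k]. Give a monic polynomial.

Apply the Euclidean algorithm:
  k^2 - 4k - 21 = (1/3)(3k^2 + 3k + 57) + (-5k - 40)
  3k^2 + 3k + 57 = (-(3/5)k + 21/5)(-5k - 40) + (225)
  -5k - 40 = (-(1/45)k - 8/45)(225) + (0)
The last nonzero remainder is the constant 225, so the polynomials are coprime and gcd = 1.

1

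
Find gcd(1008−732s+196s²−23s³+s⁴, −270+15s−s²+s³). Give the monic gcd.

−6+s

Repeated division with remainder:
  s⁴−23s³+196s²−732s+1008 = (s−22)(s³−s²+15s−270) + (159s²−132s−4932)
  s³−s²+15s−270 = ((1/159)s−3/2809)(159s²−132s−4932) + ((128871/2809)s−773226/2809)
  159s²−132s−4932 = ((148877/42957)s+769666/42957)((128871/2809)s−773226/2809) + (0)
Last nonzero remainder: (128871/2809)s−773226/2809. Dividing through by 128871/2809 gives the monic gcd s−6.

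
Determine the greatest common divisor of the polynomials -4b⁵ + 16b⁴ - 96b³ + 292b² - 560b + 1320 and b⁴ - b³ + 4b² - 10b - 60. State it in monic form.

By polynomial division,
  -4b⁵ + 16b⁴ - 96b³ + 292b² - 560b + 1320 = (-4b + 12)(b⁴ - b³ + 4b² - 10b - 60) + (-68b³ + 204b² - 680b + 2040)
  b⁴ - b³ + 4b² - 10b - 60 = (-(1/68)b - 1/34)(-68b³ + 204b² - 680b + 2040) + (0)
Last nonzero remainder: -68b³ + 204b² - 680b + 2040. Dividing through by -68 gives the monic gcd b³ - 3b² + 10b - 30.

b³ - 3b² + 10b - 30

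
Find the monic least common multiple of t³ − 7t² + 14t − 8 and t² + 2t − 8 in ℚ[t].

t⁴ − 3t³ − 14t² + 48t − 32

Euclidean algorithm in ℚ[t]:
  t³ − 7t² + 14t − 8 = (t − 9)(t² + 2t − 8) + (40t − 80)
  t² + 2t − 8 = ((1/40)t + 1/10)(40t − 80) + (0)
Last nonzero remainder: 40t − 80. Dividing through by 40 gives the monic gcd t − 2.
Then lcm(f, g) = f·g / gcd(f, g); expanding and making the result monic gives the answer.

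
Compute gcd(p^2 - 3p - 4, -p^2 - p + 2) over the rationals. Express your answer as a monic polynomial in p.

Repeated division with remainder:
  p^2 - 3p - 4 = (-1)(-p^2 - p + 2) + (-4p - 2)
  -p^2 - p + 2 = ((1/4)p + 1/8)(-4p - 2) + (9/4)
  -4p - 2 = (-(16/9)p - 8/9)(9/4) + (0)
The last nonzero remainder is the constant 9/4, so the polynomials are coprime and gcd = 1.

1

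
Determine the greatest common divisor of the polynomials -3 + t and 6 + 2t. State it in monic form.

1

Euclidean algorithm in ℚ[t]:
  t - 3 = (1/2)(2t + 6) + (-6)
  2t + 6 = (-(1/3)t - 1)(-6) + (0)
The last nonzero remainder is the constant -6, so the polynomials are coprime and gcd = 1.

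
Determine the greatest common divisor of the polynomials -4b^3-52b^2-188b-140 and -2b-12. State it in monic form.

1

Apply the Euclidean algorithm:
  -4b^3-52b^2-188b-140 = (2b^2+14b+10)(-2b-12) + (-20)
  -2b-12 = ((1/10)b+3/5)(-20) + (0)
The last nonzero remainder is the constant -20, so the polynomials are coprime and gcd = 1.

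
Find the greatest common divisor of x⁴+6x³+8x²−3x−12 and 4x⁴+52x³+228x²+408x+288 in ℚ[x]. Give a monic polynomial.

By polynomial division,
  x⁴+6x³+8x²−3x−12 = (1/4)(4x⁴+52x³+228x²+408x+288) + (−7x³−49x²−105x−84)
  4x⁴+52x³+228x²+408x+288 = (−(4/7)x−24/7)(−7x³−49x²−105x−84) + (0)
Last nonzero remainder: −7x³−49x²−105x−84. Dividing through by −7 gives the monic gcd x³+7x²+15x+12.

x³+7x²+15x+12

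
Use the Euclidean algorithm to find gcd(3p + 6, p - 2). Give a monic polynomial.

By polynomial division,
  3p + 6 = (3)(p - 2) + (12)
  p - 2 = ((1/12)p - 1/6)(12) + (0)
The last nonzero remainder is the constant 12, so the polynomials are coprime and gcd = 1.

1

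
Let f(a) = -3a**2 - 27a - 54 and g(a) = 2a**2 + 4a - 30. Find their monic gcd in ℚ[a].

1

Euclidean algorithm in ℚ[a]:
  -3a**2 - 27a - 54 = (-3/2)(2a**2 + 4a - 30) + (-21a - 99)
  2a**2 + 4a - 30 = (-(2/21)a + 38/147)(-21a - 99) + (-216/49)
  -21a - 99 = ((343/72)a + 539/24)(-216/49) + (0)
The last nonzero remainder is the constant -216/49, so the polynomials are coprime and gcd = 1.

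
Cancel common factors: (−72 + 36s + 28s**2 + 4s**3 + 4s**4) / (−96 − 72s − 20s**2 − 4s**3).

(9 − 9s + s**2 − s**3)/(12 + 3s + s**2)

By polynomial division,
  4s**4 + 4s**3 + 28s**2 + 36s − 72 = (−s + 4)(−4s**3 − 20s**2 − 72s − 96) + (36s**2 + 228s + 312)
  −4s**3 − 20s**2 − 72s − 96 = (−(1/9)s + 4/27)(36s**2 + 228s + 312) + (−(640/9)s − 1280/9)
  36s**2 + 228s + 312 = (−(81/160)s − 351/160)(−(640/9)s − 1280/9) + (0)
Last nonzero remainder: −(640/9)s − 1280/9. Dividing through by −640/9 gives the monic gcd s + 2.
Cancel s + 2 from numerator and denominator to get the reduced form.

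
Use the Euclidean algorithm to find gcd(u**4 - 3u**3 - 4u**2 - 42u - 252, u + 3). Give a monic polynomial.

u + 3

Repeated division with remainder:
  u**4 - 3u**3 - 4u**2 - 42u - 252 = (u**3 - 6u**2 + 14u - 84)(u + 3) + (0)
The last nonzero remainder u + 3 is already monic.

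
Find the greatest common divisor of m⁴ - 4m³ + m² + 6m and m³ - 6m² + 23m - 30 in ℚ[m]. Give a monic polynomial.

m - 2

Apply the Euclidean algorithm:
  m⁴ - 4m³ + m² + 6m = (m + 2)(m³ - 6m² + 23m - 30) + (-10m² - 10m + 60)
  m³ - 6m² + 23m - 30 = (-(1/10)m + 7/10)(-10m² - 10m + 60) + (36m - 72)
  -10m² - 10m + 60 = (-(5/18)m - 5/6)(36m - 72) + (0)
Last nonzero remainder: 36m - 72. Dividing through by 36 gives the monic gcd m - 2.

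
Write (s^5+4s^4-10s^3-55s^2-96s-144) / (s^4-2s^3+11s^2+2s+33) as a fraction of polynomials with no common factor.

By polynomial division,
  s^5+4s^4-10s^3-55s^2-96s-144 = (s+6)(s^4-2s^3+11s^2+2s+33) + (-9s^3-123s^2-141s-342)
  s^4-2s^3+11s^2+2s+33 = (-(1/9)s+47/27)(-9s^3-123s^2-141s-342) + ((1885/9)s^2+(1885/9)s+1885/3)
  -9s^3-123s^2-141s-342 = (-(81/1885)s-1026/1885)((1885/9)s^2+(1885/9)s+1885/3) + (0)
Last nonzero remainder: (1885/9)s^2+(1885/9)s+1885/3. Dividing through by 1885/9 gives the monic gcd s^2+s+3.
Cancel s^2+s+3 from numerator and denominator to get the reduced form.

(s^3+3s^2-16s-48)/(s^2-3s+11)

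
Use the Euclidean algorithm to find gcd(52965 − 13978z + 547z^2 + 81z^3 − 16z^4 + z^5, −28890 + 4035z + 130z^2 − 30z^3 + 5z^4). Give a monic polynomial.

Apply the Euclidean algorithm:
  z^5 − 16z^4 + 81z^3 + 547z^2 − 13978z + 52965 = ((1/5)z − 2)(5z^4 − 30z^3 + 130z^2 + 4035z − 28890) + (−5z^3 − 130z − 4815)
  5z^4 − 30z^3 + 130z^2 + 4035z − 28890 = (−z + 6)(−5z^3 − 130z − 4815) + (0)
Last nonzero remainder: −5z^3 − 130z − 4815. Dividing through by −5 gives the monic gcd z^3 + 26z + 963.

963 + 26z + z^3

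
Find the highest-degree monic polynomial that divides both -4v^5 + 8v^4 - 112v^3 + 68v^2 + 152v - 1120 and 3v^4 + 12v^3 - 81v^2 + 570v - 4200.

v^2 - v + 28

Apply the Euclidean algorithm:
  -4v^5 + 8v^4 - 112v^3 + 68v^2 + 152v - 1120 = (-(4/3)v + 8)(3v^4 + 12v^3 - 81v^2 + 570v - 4200) + (-316v^3 + 1476v^2 - 10008v + 32480)
  3v^4 + 12v^3 - 81v^2 + 570v - 4200 = (-(3/316)v - 2055/24964)(-316v^3 + 1476v^2 - 10008v + 32480) + (-(340200/6241)v^2 + (340200/6241)v - 9525600/6241)
  -316v^3 + 1476v^2 - 10008v + 32480 = ((493039/85050)v - 180989/8505)(-(340200/6241)v^2 + (340200/6241)v - 9525600/6241) + (0)
Last nonzero remainder: -(340200/6241)v^2 + (340200/6241)v - 9525600/6241. Dividing through by -340200/6241 gives the monic gcd v^2 - v + 28.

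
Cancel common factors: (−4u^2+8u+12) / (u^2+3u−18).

(−4u−4)/(u+6)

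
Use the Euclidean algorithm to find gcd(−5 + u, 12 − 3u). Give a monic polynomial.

Euclidean algorithm in ℚ[u]:
  u − 5 = (−1/3)(−3u + 12) + (−1)
  −3u + 12 = (3u − 12)(−1) + (0)
The last nonzero remainder is the constant −1, so the polynomials are coprime and gcd = 1.

1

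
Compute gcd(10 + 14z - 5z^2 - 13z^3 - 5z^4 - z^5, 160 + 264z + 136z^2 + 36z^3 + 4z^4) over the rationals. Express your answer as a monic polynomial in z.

10 + 14z + 5z^2 + z^3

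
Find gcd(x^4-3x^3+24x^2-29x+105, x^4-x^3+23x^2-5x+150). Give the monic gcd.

x^2-2x+15

Repeated division with remainder:
  x^4-3x^3+24x^2-29x+105 = (x^4-x^3+23x^2-5x+150) + (-2x^3+x^2-24x-45)
  x^4-x^3+23x^2-5x+150 = (-(1/2)x+1/4)(-2x^3+x^2-24x-45) + ((43/4)x^2-(43/2)x+645/4)
  -2x^3+x^2-24x-45 = (-(8/43)x-12/43)((43/4)x^2-(43/2)x+645/4) + (0)
Last nonzero remainder: (43/4)x^2-(43/2)x+645/4. Dividing through by 43/4 gives the monic gcd x^2-2x+15.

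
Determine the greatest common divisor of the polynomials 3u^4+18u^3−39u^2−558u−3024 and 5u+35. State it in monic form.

Euclidean algorithm in ℚ[u]:
  3u^4+18u^3−39u^2−558u−3024 = ((3/5)u^3−(3/5)u^2−(18/5)u−432/5)(5u+35) + (0)
Last nonzero remainder: 5u+35. Dividing through by 5 gives the monic gcd u+7.

u+7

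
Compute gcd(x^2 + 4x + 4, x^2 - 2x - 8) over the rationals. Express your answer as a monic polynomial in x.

Repeated division with remainder:
  x^2 + 4x + 4 = (x^2 - 2x - 8) + (6x + 12)
  x^2 - 2x - 8 = ((1/6)x - 2/3)(6x + 12) + (0)
Last nonzero remainder: 6x + 12. Dividing through by 6 gives the monic gcd x + 2.

x + 2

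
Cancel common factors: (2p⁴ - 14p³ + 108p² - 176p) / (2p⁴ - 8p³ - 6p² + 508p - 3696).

By polynomial division,
  2p⁴ - 14p³ + 108p² - 176p = (2p⁴ - 8p³ - 6p² + 508p - 3696) + (-6p³ + 114p² - 684p + 3696)
  2p⁴ - 8p³ - 6p² + 508p - 3696 = (-(1/3)p - 5)(-6p³ + 114p² - 684p + 3696) + (336p² - 1680p + 14784)
  -6p³ + 114p² - 684p + 3696 = (-(1/56)p + 1/4)(336p² - 1680p + 14784) + (0)
Last nonzero remainder: 336p² - 1680p + 14784. Dividing through by 336 gives the monic gcd p² - 5p + 44.
Cancel p² - 5p + 44 from numerator and denominator to get the reduced form.

(p² - 2p)/(p² + p - 42)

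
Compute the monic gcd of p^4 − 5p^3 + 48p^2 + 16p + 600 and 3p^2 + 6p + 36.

p^2 + 2p + 12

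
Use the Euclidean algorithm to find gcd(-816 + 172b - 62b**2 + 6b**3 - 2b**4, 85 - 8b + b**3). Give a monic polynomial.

17 - 5b + b**2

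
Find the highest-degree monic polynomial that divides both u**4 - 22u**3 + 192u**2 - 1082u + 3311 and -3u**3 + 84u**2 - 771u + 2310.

u**2 - 18u + 77

Repeated division with remainder:
  u**4 - 22u**3 + 192u**2 - 1082u + 3311 = (-(1/3)u - 2)(-3u**3 + 84u**2 - 771u + 2310) + (103u**2 - 1854u + 7931)
  -3u**3 + 84u**2 - 771u + 2310 = (-(3/103)u + 30/103)(103u**2 - 1854u + 7931) + (0)
Last nonzero remainder: 103u**2 - 1854u + 7931. Dividing through by 103 gives the monic gcd u**2 - 18u + 77.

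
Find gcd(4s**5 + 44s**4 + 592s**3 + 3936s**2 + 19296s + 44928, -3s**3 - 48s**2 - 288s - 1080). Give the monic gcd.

s**2 + 6s + 36

Apply the Euclidean algorithm:
  4s**5 + 44s**4 + 592s**3 + 3936s**2 + 19296s + 44928 = (-(4/3)s**2 + (20/3)s - 176)(-3s**3 - 48s**2 - 288s - 1080) + (-4032s**2 - 24192s - 145152)
  -3s**3 - 48s**2 - 288s - 1080 = ((1/1344)s + 5/672)(-4032s**2 - 24192s - 145152) + (0)
Last nonzero remainder: -4032s**2 - 24192s - 145152. Dividing through by -4032 gives the monic gcd s**2 + 6s + 36.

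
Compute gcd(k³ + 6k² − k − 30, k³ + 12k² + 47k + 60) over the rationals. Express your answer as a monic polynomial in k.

Apply the Euclidean algorithm:
  k³ + 6k² − k − 30 = (k³ + 12k² + 47k + 60) + (−6k² − 48k − 90)
  k³ + 12k² + 47k + 60 = (−(1/6)k − 2/3)(−6k² − 48k − 90) + (0)
Last nonzero remainder: −6k² − 48k − 90. Dividing through by −6 gives the monic gcd k² + 8k + 15.

k² + 8k + 15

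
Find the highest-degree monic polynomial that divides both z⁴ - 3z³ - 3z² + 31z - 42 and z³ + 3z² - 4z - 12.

z² + z - 6

Euclidean algorithm in ℚ[z]:
  z⁴ - 3z³ - 3z² + 31z - 42 = (z - 6)(z³ + 3z² - 4z - 12) + (19z² + 19z - 114)
  z³ + 3z² - 4z - 12 = ((1/19)z + 2/19)(19z² + 19z - 114) + (0)
Last nonzero remainder: 19z² + 19z - 114. Dividing through by 19 gives the monic gcd z² + z - 6.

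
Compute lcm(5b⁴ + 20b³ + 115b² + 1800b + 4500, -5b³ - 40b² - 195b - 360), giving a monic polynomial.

b⁶ + 9b⁵ + 67b⁴ + 571b³ + 3252b² + 13140b + 21600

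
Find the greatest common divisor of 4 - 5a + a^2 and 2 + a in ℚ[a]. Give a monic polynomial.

By polynomial division,
  a^2 - 5a + 4 = (a - 7)(a + 2) + (18)
  a + 2 = ((1/18)a + 1/9)(18) + (0)
The last nonzero remainder is the constant 18, so the polynomials are coprime and gcd = 1.

1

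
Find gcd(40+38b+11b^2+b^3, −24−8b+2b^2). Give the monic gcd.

2+b

Euclidean algorithm in ℚ[b]:
  b^3+11b^2+38b+40 = ((1/2)b+15/2)(2b^2−8b−24) + (110b+220)
  2b^2−8b−24 = ((1/55)b−6/55)(110b+220) + (0)
Last nonzero remainder: 110b+220. Dividing through by 110 gives the monic gcd b+2.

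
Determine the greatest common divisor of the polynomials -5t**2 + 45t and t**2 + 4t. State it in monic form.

Euclidean algorithm in ℚ[t]:
  -5t**2 + 45t = (-5)(t**2 + 4t) + (65t)
  t**2 + 4t = ((1/65)t + 4/65)(65t) + (0)
Last nonzero remainder: 65t. Dividing through by 65 gives the monic gcd t.

t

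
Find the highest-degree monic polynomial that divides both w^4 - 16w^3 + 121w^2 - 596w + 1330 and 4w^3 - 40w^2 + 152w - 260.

w - 5

By polynomial division,
  w^4 - 16w^3 + 121w^2 - 596w + 1330 = ((1/4)w - 3/2)(4w^3 - 40w^2 + 152w - 260) + (23w^2 - 303w + 940)
  4w^3 - 40w^2 + 152w - 260 = ((4/23)w + 292/529)(23w^2 - 303w + 940) + ((82404/529)w - 412020/529)
  23w^2 - 303w + 940 = ((12167/82404)w - 24863/20601)((82404/529)w - 412020/529) + (0)
Last nonzero remainder: (82404/529)w - 412020/529. Dividing through by 82404/529 gives the monic gcd w - 5.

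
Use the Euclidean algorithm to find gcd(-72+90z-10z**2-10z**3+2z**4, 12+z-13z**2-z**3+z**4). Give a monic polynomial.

Apply the Euclidean algorithm:
  2z**4-10z**3-10z**2+90z-72 = (2)(z**4-z**3-13z**2+z+12) + (-8z**3+16z**2+88z-96)
  z**4-z**3-13z**2+z+12 = (-(1/8)z-1/8)(-8z**3+16z**2+88z-96) + (0)
Last nonzero remainder: -8z**3+16z**2+88z-96. Dividing through by -8 gives the monic gcd z**3-2z**2-11z+12.

12-11z-2z**2+z**3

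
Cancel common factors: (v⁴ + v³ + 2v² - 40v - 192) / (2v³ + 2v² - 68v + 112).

Euclidean algorithm in ℚ[v]:
  v⁴ + v³ + 2v² - 40v - 192 = ((1/2)v)(2v³ + 2v² - 68v + 112) + (36v² - 96v - 192)
  2v³ + 2v² - 68v + 112 = ((1/18)v + 11/54)(36v² - 96v - 192) + (-(340/9)v + 1360/9)
  36v² - 96v - 192 = (-(81/85)v - 108/85)(-(340/9)v + 1360/9) + (0)
Last nonzero remainder: -(340/9)v + 1360/9. Dividing through by -340/9 gives the monic gcd v - 4.
Cancel v - 4 from numerator and denominator to get the reduced form.

(v³ + 5v² + 22v + 48)/(2v² + 10v - 28)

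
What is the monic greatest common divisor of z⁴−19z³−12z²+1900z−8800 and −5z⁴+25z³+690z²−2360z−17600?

Repeated division with remainder:
  z⁴−19z³−12z²+1900z−8800 = (−1/5)(−5z⁴+25z³+690z²−2360z−17600) + (−14z³+126z²+1428z−12320)
  −5z⁴+25z³+690z²−2360z−17600 = ((5/14)z+10/7)(−14z³+126z²+1428z−12320) + (0)
Last nonzero remainder: −14z³+126z²+1428z−12320. Dividing through by −14 gives the monic gcd z³−9z²−102z+880.

z³−9z²−102z+880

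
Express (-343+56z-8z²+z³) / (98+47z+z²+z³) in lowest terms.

(-7+z)/(2+z)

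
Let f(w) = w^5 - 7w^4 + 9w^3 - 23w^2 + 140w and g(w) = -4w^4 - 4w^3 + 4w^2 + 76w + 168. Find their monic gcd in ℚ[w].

w^2 + 2w + 7

Euclidean algorithm in ℚ[w]:
  w^5 - 7w^4 + 9w^3 - 23w^2 + 140w = (-(1/4)w + 2)(-4w^4 - 4w^3 + 4w^2 + 76w + 168) + (18w^3 - 12w^2 + 30w - 336)
  -4w^4 - 4w^3 + 4w^2 + 76w + 168 = (-(2/9)w - 10/27)(18w^3 - 12w^2 + 30w - 336) + ((56/9)w^2 + (112/9)w + 392/9)
  18w^3 - 12w^2 + 30w - 336 = ((81/28)w - 54/7)((56/9)w^2 + (112/9)w + 392/9) + (0)
Last nonzero remainder: (56/9)w^2 + (112/9)w + 392/9. Dividing through by 56/9 gives the monic gcd w^2 + 2w + 7.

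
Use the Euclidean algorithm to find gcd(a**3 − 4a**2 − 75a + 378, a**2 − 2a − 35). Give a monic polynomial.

a − 7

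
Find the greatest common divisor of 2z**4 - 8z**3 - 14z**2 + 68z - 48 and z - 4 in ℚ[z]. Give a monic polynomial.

z - 4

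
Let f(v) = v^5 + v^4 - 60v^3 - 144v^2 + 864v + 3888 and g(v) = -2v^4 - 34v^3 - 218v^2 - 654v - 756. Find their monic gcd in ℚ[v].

v^2 + 7v + 18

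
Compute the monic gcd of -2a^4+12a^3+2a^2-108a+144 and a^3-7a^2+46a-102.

Repeated division with remainder:
  -2a^4+12a^3+2a^2-108a+144 = (-2a-2)(a^3-7a^2+46a-102) + (80a^2-220a-60)
  a^3-7a^2+46a-102 = ((1/80)a-17/320)(80a^2-220a-60) + ((561/16)a-1683/16)
  80a^2-220a-60 = ((1280/561)a+320/561)((561/16)a-1683/16) + (0)
Last nonzero remainder: (561/16)a-1683/16. Dividing through by 561/16 gives the monic gcd a-3.

a-3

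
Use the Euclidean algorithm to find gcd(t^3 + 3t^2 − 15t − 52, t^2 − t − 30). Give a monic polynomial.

1

Euclidean algorithm in ℚ[t]:
  t^3 + 3t^2 − 15t − 52 = (t + 4)(t^2 − t − 30) + (19t + 68)
  t^2 − t − 30 = ((1/19)t − 87/361)(19t + 68) + (−4914/361)
  19t + 68 = (−(6859/4914)t − 12274/2457)(−4914/361) + (0)
The last nonzero remainder is the constant −4914/361, so the polynomials are coprime and gcd = 1.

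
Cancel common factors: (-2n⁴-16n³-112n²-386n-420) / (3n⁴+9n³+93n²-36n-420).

(-2n-6)/(3n-6)

Repeated division with remainder:
  -2n⁴-16n³-112n²-386n-420 = (-2/3)(3n⁴+9n³+93n²-36n-420) + (-10n³-50n²-410n-700)
  3n⁴+9n³+93n²-36n-420 = (-(3/10)n+3/5)(-10n³-50n²-410n-700) + (0)
Last nonzero remainder: -10n³-50n²-410n-700. Dividing through by -10 gives the monic gcd n³+5n²+41n+70.
Cancel n³+5n²+41n+70 from numerator and denominator to get the reduced form.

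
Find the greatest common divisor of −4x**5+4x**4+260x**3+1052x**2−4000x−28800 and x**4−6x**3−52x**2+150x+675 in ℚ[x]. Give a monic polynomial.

x**3−9x**2−25x+225

Euclidean algorithm in ℚ[x]:
  −4x**5+4x**4+260x**3+1052x**2−4000x−28800 = (−4x−20)(x**4−6x**3−52x**2+150x+675) + (−68x**3+612x**2+1700x−15300)
  x**4−6x**3−52x**2+150x+675 = (−(1/68)x−3/68)(−68x**3+612x**2+1700x−15300) + (0)
Last nonzero remainder: −68x**3+612x**2+1700x−15300. Dividing through by −68 gives the monic gcd x**3−9x**2−25x+225.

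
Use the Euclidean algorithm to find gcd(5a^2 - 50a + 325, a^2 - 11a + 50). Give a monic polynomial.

By polynomial division,
  5a^2 - 50a + 325 = (5)(a^2 - 11a + 50) + (5a + 75)
  a^2 - 11a + 50 = ((1/5)a - 26/5)(5a + 75) + (440)
  5a + 75 = ((1/88)a + 15/88)(440) + (0)
The last nonzero remainder is the constant 440, so the polynomials are coprime and gcd = 1.

1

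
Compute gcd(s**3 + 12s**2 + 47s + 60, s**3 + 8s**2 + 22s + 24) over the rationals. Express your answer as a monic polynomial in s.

s + 4

By polynomial division,
  s**3 + 12s**2 + 47s + 60 = (s**3 + 8s**2 + 22s + 24) + (4s**2 + 25s + 36)
  s**3 + 8s**2 + 22s + 24 = ((1/4)s + 7/16)(4s**2 + 25s + 36) + ((33/16)s + 33/4)
  4s**2 + 25s + 36 = ((64/33)s + 48/11)((33/16)s + 33/4) + (0)
Last nonzero remainder: (33/16)s + 33/4. Dividing through by 33/16 gives the monic gcd s + 4.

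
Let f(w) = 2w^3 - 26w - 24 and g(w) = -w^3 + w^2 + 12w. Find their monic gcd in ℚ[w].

w^2 - w - 12

By polynomial division,
  2w^3 - 26w - 24 = (-2)(-w^3 + w^2 + 12w) + (2w^2 - 2w - 24)
  -w^3 + w^2 + 12w = (-(1/2)w)(2w^2 - 2w - 24) + (0)
Last nonzero remainder: 2w^2 - 2w - 24. Dividing through by 2 gives the monic gcd w^2 - w - 12.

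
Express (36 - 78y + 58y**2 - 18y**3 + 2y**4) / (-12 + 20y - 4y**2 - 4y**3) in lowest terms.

(18 - 21y + 8y**2 - y**3)/(-6 + 4y + 2y**2)

Repeated division with remainder:
  2y**4 - 18y**3 + 58y**2 - 78y + 36 = (-(1/2)y + 5)(-4y**3 - 4y**2 + 20y - 12) + (88y**2 - 184y + 96)
  -4y**3 - 4y**2 + 20y - 12 = (-(1/22)y - 17/121)(88y**2 - 184y + 96) + (-(180/121)y + 180/121)
  88y**2 - 184y + 96 = (-(2662/45)y + 968/15)(-(180/121)y + 180/121) + (0)
Last nonzero remainder: -(180/121)y + 180/121. Dividing through by -180/121 gives the monic gcd y - 1.
Cancel y - 1 from numerator and denominator to get the reduced form.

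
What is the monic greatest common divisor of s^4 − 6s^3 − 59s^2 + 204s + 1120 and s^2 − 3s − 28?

s^2 − 3s − 28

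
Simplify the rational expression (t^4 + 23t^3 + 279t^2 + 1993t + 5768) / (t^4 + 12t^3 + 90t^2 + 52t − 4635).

(t^2 + 15t + 56)/(t^2 + 4t − 45)

By polynomial division,
  t^4 + 23t^3 + 279t^2 + 1993t + 5768 = (t^4 + 12t^3 + 90t^2 + 52t − 4635) + (11t^3 + 189t^2 + 1941t + 10403)
  t^4 + 12t^3 + 90t^2 + 52t − 4635 = ((1/11)t − 57/121)(11t^3 + 189t^2 + 1941t + 10403) + ((312/121)t^2 + (2496/121)t + 32136/121)
  11t^3 + 189t^2 + 1941t + 10403 = ((1331/312)t + 12221/312)((312/121)t^2 + (2496/121)t + 32136/121) + (0)
Last nonzero remainder: (312/121)t^2 + (2496/121)t + 32136/121. Dividing through by 312/121 gives the monic gcd t^2 + 8t + 103.
Cancel t^2 + 8t + 103 from numerator and denominator to get the reduced form.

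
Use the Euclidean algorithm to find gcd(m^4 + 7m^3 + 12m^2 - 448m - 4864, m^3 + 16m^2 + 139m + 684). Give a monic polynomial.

By polynomial division,
  m^4 + 7m^3 + 12m^2 - 448m - 4864 = (m - 9)(m^3 + 16m^2 + 139m + 684) + (17m^2 + 119m + 1292)
  m^3 + 16m^2 + 139m + 684 = ((1/17)m + 9/17)(17m^2 + 119m + 1292) + (0)
Last nonzero remainder: 17m^2 + 119m + 1292. Dividing through by 17 gives the monic gcd m^2 + 7m + 76.

m^2 + 7m + 76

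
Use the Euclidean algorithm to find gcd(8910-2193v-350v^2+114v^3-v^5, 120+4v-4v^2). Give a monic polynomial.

-30-v+v^2

Euclidean algorithm in ℚ[v]:
  -v^5+114v^3-350v^2-2193v+8910 = ((1/4)v^3+(1/4)v^2-(83/4)v+297/4)(-4v^2+4v+120) + (0)
Last nonzero remainder: -4v^2+4v+120. Dividing through by -4 gives the monic gcd v^2-v-30.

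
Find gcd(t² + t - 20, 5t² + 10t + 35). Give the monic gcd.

Repeated division with remainder:
  t² + t - 20 = (1/5)(5t² + 10t + 35) + (-t - 27)
  5t² + 10t + 35 = (-5t + 125)(-t - 27) + (3410)
  -t - 27 = (-(1/3410)t - 27/3410)(3410) + (0)
The last nonzero remainder is the constant 3410, so the polynomials are coprime and gcd = 1.

1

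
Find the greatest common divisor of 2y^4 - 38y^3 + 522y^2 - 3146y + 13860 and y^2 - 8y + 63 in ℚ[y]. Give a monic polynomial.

y^2 - 8y + 63

By polynomial division,
  2y^4 - 38y^3 + 522y^2 - 3146y + 13860 = (2y^2 - 22y + 220)(y^2 - 8y + 63) + (0)
The last nonzero remainder y^2 - 8y + 63 is already monic.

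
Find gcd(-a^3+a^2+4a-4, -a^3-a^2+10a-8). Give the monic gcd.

By polynomial division,
  -a^3+a^2+4a-4 = (-a^3-a^2+10a-8) + (2a^2-6a+4)
  -a^3-a^2+10a-8 = (-(1/2)a-2)(2a^2-6a+4) + (0)
Last nonzero remainder: 2a^2-6a+4. Dividing through by 2 gives the monic gcd a^2-3a+2.

a^2-3a+2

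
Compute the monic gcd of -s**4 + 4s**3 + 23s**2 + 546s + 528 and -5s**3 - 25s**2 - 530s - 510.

By polynomial division,
  -s**4 + 4s**3 + 23s**2 + 546s + 528 = ((1/5)s - 9/5)(-5s**3 - 25s**2 - 530s - 510) + (84s**2 - 306s - 390)
  -5s**3 - 25s**2 - 530s - 510 = (-(5/84)s - 605/1176)(84s**2 - 306s - 390) + (-(139285/196)s - 139285/196)
  84s**2 - 306s - 390 = (-(16464/139285)s + 15288/27857)(-(139285/196)s - 139285/196) + (0)
Last nonzero remainder: -(139285/196)s - 139285/196. Dividing through by -139285/196 gives the monic gcd s + 1.

s + 1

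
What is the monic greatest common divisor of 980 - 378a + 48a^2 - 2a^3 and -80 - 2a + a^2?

-10 + a

Apply the Euclidean algorithm:
  -2a^3 + 48a^2 - 378a + 980 = (-2a + 44)(a^2 - 2a - 80) + (-450a + 4500)
  a^2 - 2a - 80 = (-(1/450)a - 4/225)(-450a + 4500) + (0)
Last nonzero remainder: -450a + 4500. Dividing through by -450 gives the monic gcd a - 10.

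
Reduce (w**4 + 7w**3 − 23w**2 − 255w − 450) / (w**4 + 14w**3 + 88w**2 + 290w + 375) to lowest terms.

By polynomial division,
  w**4 + 7w**3 − 23w**2 − 255w − 450 = (w**4 + 14w**3 + 88w**2 + 290w + 375) + (−7w**3 − 111w**2 − 545w − 825)
  w**4 + 14w**3 + 88w**2 + 290w + 375 = (−(1/7)w + 13/49)(−7w**3 − 111w**2 − 545w − 825) + ((1940/49)w**2 + (15520/49)w + 29100/49)
  −7w**3 − 111w**2 − 545w − 825 = (−(343/1940)w − 539/388)((1940/49)w**2 + (15520/49)w + 29100/49) + (0)
Last nonzero remainder: (1940/49)w**2 + (15520/49)w + 29100/49. Dividing through by 1940/49 gives the monic gcd w**2 + 8w + 15.
Cancel w**2 + 8w + 15 from numerator and denominator to get the reduced form.

(w**2 − w − 30)/(w**2 + 6w + 25)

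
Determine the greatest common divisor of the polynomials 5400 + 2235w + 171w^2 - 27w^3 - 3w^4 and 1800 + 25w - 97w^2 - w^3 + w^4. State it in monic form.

-360 - 77w + 4w^2 + w^3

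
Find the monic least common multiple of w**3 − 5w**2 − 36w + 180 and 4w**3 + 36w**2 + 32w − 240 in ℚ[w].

By polynomial division,
  w**3 − 5w**2 − 36w + 180 = (1/4)(4w**3 + 36w**2 + 32w − 240) + (−14w**2 − 44w + 240)
  4w**3 + 36w**2 + 32w − 240 = (−(2/7)w − 82/49)(−14w**2 − 44w + 240) + ((1320/49)w + 7920/49)
  −14w**2 − 44w + 240 = (−(343/660)w + 49/33)((1320/49)w + 7920/49) + (0)
Last nonzero remainder: (1320/49)w + 7920/49. Dividing through by 1320/49 gives the monic gcd w + 6.
Then lcm(f, g) = f·g / gcd(f, g); expanding and making the result monic gives the answer.

w**5 − 2w**4 − 61w**3 + 122w**2 + 900w − 1800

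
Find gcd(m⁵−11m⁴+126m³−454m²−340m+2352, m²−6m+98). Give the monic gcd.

m²−6m+98

Euclidean algorithm in ℚ[m]:
  m⁵−11m⁴+126m³−454m²−340m+2352 = (m³−5m²−2m+24)(m²−6m+98) + (0)
The last nonzero remainder m²−6m+98 is already monic.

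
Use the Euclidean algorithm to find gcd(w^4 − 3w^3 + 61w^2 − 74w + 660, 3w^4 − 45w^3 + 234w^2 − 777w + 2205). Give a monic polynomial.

By polynomial division,
  w^4 − 3w^3 + 61w^2 − 74w + 660 = (1/3)(3w^4 − 45w^3 + 234w^2 − 777w + 2205) + (12w^3 − 17w^2 + 185w − 75)
  3w^4 − 45w^3 + 234w^2 − 777w + 2205 = ((1/4)w − 163/48)(12w^3 − 17w^2 + 185w − 75) + ((6241/48)w^2 − (6241/48)w + 31205/16)
  12w^3 − 17w^2 + 185w − 75 = ((576/6241)w − 240/6241)((6241/48)w^2 − (6241/48)w + 31205/16) + (0)
Last nonzero remainder: (6241/48)w^2 − (6241/48)w + 31205/16. Dividing through by 6241/48 gives the monic gcd w^2 − w + 15.

w^2 − w + 15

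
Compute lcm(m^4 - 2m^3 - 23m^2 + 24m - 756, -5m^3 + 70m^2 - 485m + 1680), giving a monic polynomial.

m^6 - 9m^5 + 39m^4 + 89m^3 - 2028m^2 + 6444m - 36288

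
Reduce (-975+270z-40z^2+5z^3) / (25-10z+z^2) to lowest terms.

(195-15z+5z^2)/(-5+z)

Repeated division with remainder:
  5z^3-40z^2+270z-975 = (5z+10)(z^2-10z+25) + (245z-1225)
  z^2-10z+25 = ((1/245)z-1/49)(245z-1225) + (0)
Last nonzero remainder: 245z-1225. Dividing through by 245 gives the monic gcd z-5.
Cancel z-5 from numerator and denominator to get the reduced form.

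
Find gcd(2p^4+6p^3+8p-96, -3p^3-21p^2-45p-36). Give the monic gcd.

p+4

By polynomial division,
  2p^4+6p^3+8p-96 = (-(2/3)p+8/3)(-3p^3-21p^2-45p-36) + (26p^2+104p)
  -3p^3-21p^2-45p-36 = (-(3/26)p-9/26)(26p^2+104p) + (-9p-36)
  26p^2+104p = (-(26/9)p)(-9p-36) + (0)
Last nonzero remainder: -9p-36. Dividing through by -9 gives the monic gcd p+4.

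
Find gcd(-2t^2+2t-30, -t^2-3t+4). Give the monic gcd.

By polynomial division,
  -2t^2+2t-30 = (2)(-t^2-3t+4) + (8t-38)
  -t^2-3t+4 = (-(1/8)t-31/32)(8t-38) + (-525/16)
  8t-38 = (-(128/525)t+608/525)(-525/16) + (0)
The last nonzero remainder is the constant -525/16, so the polynomials are coprime and gcd = 1.

1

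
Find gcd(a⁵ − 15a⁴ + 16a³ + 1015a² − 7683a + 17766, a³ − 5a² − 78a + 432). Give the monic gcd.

a² + 3a − 54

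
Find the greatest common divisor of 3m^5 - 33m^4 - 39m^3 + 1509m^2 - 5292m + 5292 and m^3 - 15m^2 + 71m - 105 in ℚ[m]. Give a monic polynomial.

Euclidean algorithm in ℚ[m]:
  3m^5 - 33m^4 - 39m^3 + 1509m^2 - 5292m + 5292 = (3m^2 + 12m - 72)(m^3 - 15m^2 + 71m - 105) + (-108m^2 + 1080m - 2268)
  m^3 - 15m^2 + 71m - 105 = (-(1/108)m + 5/108)(-108m^2 + 1080m - 2268) + (0)
Last nonzero remainder: -108m^2 + 1080m - 2268. Dividing through by -108 gives the monic gcd m^2 - 10m + 21.

m^2 - 10m + 21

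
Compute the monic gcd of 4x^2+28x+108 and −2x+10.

1

Euclidean algorithm in ℚ[x]:
  4x^2+28x+108 = (−2x−24)(−2x+10) + (348)
  −2x+10 = (−(1/174)x+5/174)(348) + (0)
The last nonzero remainder is the constant 348, so the polynomials are coprime and gcd = 1.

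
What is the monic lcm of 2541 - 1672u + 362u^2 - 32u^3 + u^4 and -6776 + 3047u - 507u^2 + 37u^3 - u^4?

-20328 + 15917u - 4568u^2 + 618u^3 - 40u^4 + u^5

Repeated division with remainder:
  u^4 - 32u^3 + 362u^2 - 1672u + 2541 = (-1)(-u^4 + 37u^3 - 507u^2 + 3047u - 6776) + (5u^3 - 145u^2 + 1375u - 4235)
  -u^4 + 37u^3 - 507u^2 + 3047u - 6776 = (-(1/5)u + 8/5)(5u^3 - 145u^2 + 1375u - 4235) + (0)
Last nonzero remainder: 5u^3 - 145u^2 + 1375u - 4235. Dividing through by 5 gives the monic gcd u^3 - 29u^2 + 275u - 847.
Then lcm(f, g) = f·g / gcd(f, g); expanding and making the result monic gives the answer.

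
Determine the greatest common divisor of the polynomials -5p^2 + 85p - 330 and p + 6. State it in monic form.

1

Repeated division with remainder:
  -5p^2 + 85p - 330 = (-5p + 115)(p + 6) + (-1020)
  p + 6 = (-(1/1020)p - 1/170)(-1020) + (0)
The last nonzero remainder is the constant -1020, so the polynomials are coprime and gcd = 1.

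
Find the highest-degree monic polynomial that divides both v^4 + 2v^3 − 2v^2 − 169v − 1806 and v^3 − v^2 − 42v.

Apply the Euclidean algorithm:
  v^4 + 2v^3 − 2v^2 − 169v − 1806 = (v + 3)(v^3 − v^2 − 42v) + (43v^2 − 43v − 1806)
  v^3 − v^2 − 42v = ((1/43)v)(43v^2 − 43v − 1806) + (0)
Last nonzero remainder: 43v^2 − 43v − 1806. Dividing through by 43 gives the monic gcd v^2 − v − 42.

v^2 − v − 42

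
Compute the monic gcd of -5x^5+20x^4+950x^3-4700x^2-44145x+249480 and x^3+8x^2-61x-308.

Euclidean algorithm in ℚ[x]:
  -5x^5+20x^4+950x^3-4700x^2-44145x+249480 = (-5x^2+60x+165)(x^3+8x^2-61x-308) + (-3900x^2-15600x+300300)
  x^3+8x^2-61x-308 = (-(1/3900)x-1/975)(-3900x^2-15600x+300300) + (0)
Last nonzero remainder: -3900x^2-15600x+300300. Dividing through by -3900 gives the monic gcd x^2+4x-77.

x^2+4x-77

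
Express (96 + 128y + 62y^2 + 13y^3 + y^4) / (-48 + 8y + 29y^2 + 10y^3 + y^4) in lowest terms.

Repeated division with remainder:
  y^4 + 13y^3 + 62y^2 + 128y + 96 = (y^4 + 10y^3 + 29y^2 + 8y - 48) + (3y^3 + 33y^2 + 120y + 144)
  y^4 + 10y^3 + 29y^2 + 8y - 48 = ((1/3)y - 1/3)(3y^3 + 33y^2 + 120y + 144) + (0)
Last nonzero remainder: 3y^3 + 33y^2 + 120y + 144. Dividing through by 3 gives the monic gcd y^3 + 11y^2 + 40y + 48.
Cancel y^3 + 11y^2 + 40y + 48 from numerator and denominator to get the reduced form.

(2 + y)/(-1 + y)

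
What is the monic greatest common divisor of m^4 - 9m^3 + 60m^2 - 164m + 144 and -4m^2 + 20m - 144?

Apply the Euclidean algorithm:
  m^4 - 9m^3 + 60m^2 - 164m + 144 = (-(1/4)m^2 + m - 1)(-4m^2 + 20m - 144) + (0)
Last nonzero remainder: -4m^2 + 20m - 144. Dividing through by -4 gives the monic gcd m^2 - 5m + 36.

m^2 - 5m + 36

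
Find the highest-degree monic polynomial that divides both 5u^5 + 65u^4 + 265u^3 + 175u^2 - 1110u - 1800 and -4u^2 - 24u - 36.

u^2 + 6u + 9

By polynomial division,
  5u^5 + 65u^4 + 265u^3 + 175u^2 - 1110u - 1800 = (-(5/4)u^3 - (35/4)u^2 - (5/2)u + 50)(-4u^2 - 24u - 36) + (0)
Last nonzero remainder: -4u^2 - 24u - 36. Dividing through by -4 gives the monic gcd u^2 + 6u + 9.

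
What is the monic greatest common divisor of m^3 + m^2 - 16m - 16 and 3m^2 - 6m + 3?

Euclidean algorithm in ℚ[m]:
  m^3 + m^2 - 16m - 16 = ((1/3)m + 1)(3m^2 - 6m + 3) + (-11m - 19)
  3m^2 - 6m + 3 = (-(3/11)m + 123/121)(-11m - 19) + (2700/121)
  -11m - 19 = (-(1331/2700)m - 2299/2700)(2700/121) + (0)
The last nonzero remainder is the constant 2700/121, so the polynomials are coprime and gcd = 1.

1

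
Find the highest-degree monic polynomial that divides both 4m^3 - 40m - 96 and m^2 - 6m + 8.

Repeated division with remainder:
  4m^3 - 40m - 96 = (4m + 24)(m^2 - 6m + 8) + (72m - 288)
  m^2 - 6m + 8 = ((1/72)m - 1/36)(72m - 288) + (0)
Last nonzero remainder: 72m - 288. Dividing through by 72 gives the monic gcd m - 4.

m - 4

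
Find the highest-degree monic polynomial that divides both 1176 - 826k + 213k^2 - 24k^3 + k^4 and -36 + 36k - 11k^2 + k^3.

-6 + k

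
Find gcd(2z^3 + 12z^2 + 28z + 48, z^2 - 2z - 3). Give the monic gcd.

Euclidean algorithm in ℚ[z]:
  2z^3 + 12z^2 + 28z + 48 = (2z + 16)(z^2 - 2z - 3) + (66z + 96)
  z^2 - 2z - 3 = ((1/66)z - 19/363)(66z + 96) + (245/121)
  66z + 96 = ((7986/245)z + 11616/245)(245/121) + (0)
The last nonzero remainder is the constant 245/121, so the polynomials are coprime and gcd = 1.

1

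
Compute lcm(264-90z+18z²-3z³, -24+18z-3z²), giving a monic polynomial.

176-148z+42z²-8z³+z⁴

Euclidean algorithm in ℚ[z]:
  -3z³+18z²-90z+264 = (z)(-3z²+18z-24) + (-66z+264)
  -3z²+18z-24 = ((1/22)z-1/11)(-66z+264) + (0)
Last nonzero remainder: -66z+264. Dividing through by -66 gives the monic gcd z-4.
Then lcm(f, g) = f·g / gcd(f, g); expanding and making the result monic gives the answer.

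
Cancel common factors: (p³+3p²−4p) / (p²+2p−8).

(p²−p)/(p−2)

By polynomial division,
  p³+3p²−4p = (p+1)(p²+2p−8) + (2p+8)
  p²+2p−8 = ((1/2)p−1)(2p+8) + (0)
Last nonzero remainder: 2p+8. Dividing through by 2 gives the monic gcd p+4.
Cancel p+4 from numerator and denominator to get the reduced form.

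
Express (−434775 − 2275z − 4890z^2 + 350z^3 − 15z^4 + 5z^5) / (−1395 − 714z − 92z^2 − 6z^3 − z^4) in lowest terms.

(4675 + 125z + 5z^2 − 5z^3)/(15 + 8z + z^2)

Repeated division with remainder:
  5z^5 − 15z^4 + 350z^3 − 4890z^2 − 2275z − 434775 = (−5z + 45)(−z^4 − 6z^3 − 92z^2 − 714z − 1395) + (160z^3 − 4320z^2 + 22880z − 372000)
  −z^4 − 6z^3 − 92z^2 − 714z − 1395 = (−(1/160)z − 33/160)(160z^3 − 4320z^2 + 22880z − 372000) + (−840z^2 + 1680z − 78120)
  160z^3 − 4320z^2 + 22880z − 372000 = (−(4/21)z + 100/21)(−840z^2 + 1680z − 78120) + (0)
Last nonzero remainder: −840z^2 + 1680z − 78120. Dividing through by −840 gives the monic gcd z^2 − 2z + 93.
Cancel z^2 − 2z + 93 from numerator and denominator to get the reduced form.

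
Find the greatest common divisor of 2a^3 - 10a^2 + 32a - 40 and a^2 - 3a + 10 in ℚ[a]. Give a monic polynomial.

Apply the Euclidean algorithm:
  2a^3 - 10a^2 + 32a - 40 = (2a - 4)(a^2 - 3a + 10) + (0)
The last nonzero remainder a^2 - 3a + 10 is already monic.

a^2 - 3a + 10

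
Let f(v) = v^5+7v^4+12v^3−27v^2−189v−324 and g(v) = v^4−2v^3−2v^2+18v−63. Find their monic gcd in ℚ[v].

Euclidean algorithm in ℚ[v]:
  v^5+7v^4+12v^3−27v^2−189v−324 = (v+9)(v^4−2v^3−2v^2+18v−63) + (32v^3−27v^2−288v+243)
  v^4−2v^3−2v^2+18v−63 = ((1/32)v−37/1024)(32v^3−27v^2−288v+243) + ((6169/1024)v^2−55521/1024)
  32v^3−27v^2−288v+243 = ((32768/6169)v−27648/6169)((6169/1024)v^2−55521/1024) + (0)
Last nonzero remainder: (6169/1024)v^2−55521/1024. Dividing through by 6169/1024 gives the monic gcd v^2−9.

v^2−9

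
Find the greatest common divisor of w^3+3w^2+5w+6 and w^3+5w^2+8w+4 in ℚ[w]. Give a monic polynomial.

By polynomial division,
  w^3+3w^2+5w+6 = (w^3+5w^2+8w+4) + (-2w^2-3w+2)
  w^3+5w^2+8w+4 = (-(1/2)w-7/4)(-2w^2-3w+2) + ((15/4)w+15/2)
  -2w^2-3w+2 = (-(8/15)w+4/15)((15/4)w+15/2) + (0)
Last nonzero remainder: (15/4)w+15/2. Dividing through by 15/4 gives the monic gcd w+2.

w+2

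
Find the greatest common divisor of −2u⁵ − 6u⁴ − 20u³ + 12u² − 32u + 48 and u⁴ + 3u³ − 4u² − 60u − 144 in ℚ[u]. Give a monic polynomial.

u² + 4u + 12

Apply the Euclidean algorithm:
  −2u⁵ − 6u⁴ − 20u³ + 12u² − 32u + 48 = (−2u)(u⁴ + 3u³ − 4u² − 60u − 144) + (−28u³ − 108u² − 320u + 48)
  u⁴ + 3u³ − 4u² − 60u − 144 = (−(1/28)u + 3/98)(−28u³ − 108u² − 320u + 48) + (−(594/49)u² − (2376/49)u − 7128/49)
  −28u³ − 108u² − 320u + 48 = ((686/297)u − 98/297)(−(594/49)u² − (2376/49)u − 7128/49) + (0)
Last nonzero remainder: −(594/49)u² − (2376/49)u − 7128/49. Dividing through by −594/49 gives the monic gcd u² + 4u + 12.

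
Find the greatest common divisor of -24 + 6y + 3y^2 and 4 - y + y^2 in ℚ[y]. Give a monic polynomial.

Apply the Euclidean algorithm:
  3y^2 + 6y - 24 = (3)(y^2 - y + 4) + (9y - 36)
  y^2 - y + 4 = ((1/9)y + 1/3)(9y - 36) + (16)
  9y - 36 = ((9/16)y - 9/4)(16) + (0)
The last nonzero remainder is the constant 16, so the polynomials are coprime and gcd = 1.

1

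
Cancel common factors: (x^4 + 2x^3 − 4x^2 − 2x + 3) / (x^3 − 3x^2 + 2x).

Repeated division with remainder:
  x^4 + 2x^3 − 4x^2 − 2x + 3 = (x + 5)(x^3 − 3x^2 + 2x) + (9x^2 − 12x + 3)
  x^3 − 3x^2 + 2x = ((1/9)x − 5/27)(9x^2 − 12x + 3) + (−(5/9)x + 5/9)
  9x^2 − 12x + 3 = (−(81/5)x + 27/5)(−(5/9)x + 5/9) + (0)
Last nonzero remainder: −(5/9)x + 5/9. Dividing through by −5/9 gives the monic gcd x − 1.
Cancel x − 1 from numerator and denominator to get the reduced form.

(x^3 + 3x^2 − x − 3)/(x^2 − 2x)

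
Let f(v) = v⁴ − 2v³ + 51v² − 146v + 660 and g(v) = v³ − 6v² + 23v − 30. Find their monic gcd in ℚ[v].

v² − 4v + 15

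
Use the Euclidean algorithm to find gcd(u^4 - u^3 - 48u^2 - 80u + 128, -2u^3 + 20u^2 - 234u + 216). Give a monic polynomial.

Euclidean algorithm in ℚ[u]:
  u^4 - u^3 - 48u^2 - 80u + 128 = (-(1/2)u - 9/2)(-2u^3 + 20u^2 - 234u + 216) + (-75u^2 - 1025u + 1100)
  -2u^3 + 20u^2 - 234u + 216 = ((2/75)u - 142/225)(-75u^2 - 1025u + 1100) + (-(8192/9)u + 8192/9)
  -75u^2 - 1025u + 1100 = ((675/8192)u + 2475/2048)(-(8192/9)u + 8192/9) + (0)
Last nonzero remainder: -(8192/9)u + 8192/9. Dividing through by -8192/9 gives the monic gcd u - 1.

u - 1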